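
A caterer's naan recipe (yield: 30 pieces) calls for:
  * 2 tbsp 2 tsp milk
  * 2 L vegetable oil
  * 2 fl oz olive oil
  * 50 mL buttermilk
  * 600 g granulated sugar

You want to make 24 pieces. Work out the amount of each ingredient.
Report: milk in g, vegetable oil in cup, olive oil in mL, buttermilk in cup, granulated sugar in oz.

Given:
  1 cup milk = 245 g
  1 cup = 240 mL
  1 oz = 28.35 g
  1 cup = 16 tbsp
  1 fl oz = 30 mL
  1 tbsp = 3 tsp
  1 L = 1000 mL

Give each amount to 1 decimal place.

milk: 32.7 g; vegetable oil: 6.7 cup; olive oil: 48.0 mL; buttermilk: 0.2 cup; granulated sugar: 16.9 oz

Scaling factor: 24/30 = 4/5 = 0.8.
milk: (2 tbsp + 2 tsp = 8/3 tbsp) × 4/5 ÷ 16 tbsp/cup × 245 g/cup ≈ 32.7 g
vegetable oil: 2 L × 4/5 × 1000 mL/L ÷ 240 mL/cup ≈ 6.7 cup
olive oil: 2 fl oz × 4/5 × 30 mL/fl oz = 48.0 mL
buttermilk: 50 mL × 4/5 ÷ 240 mL/cup ≈ 0.2 cup
granulated sugar: 600 g × 4/5 ÷ 28.35 g/oz ≈ 16.9 oz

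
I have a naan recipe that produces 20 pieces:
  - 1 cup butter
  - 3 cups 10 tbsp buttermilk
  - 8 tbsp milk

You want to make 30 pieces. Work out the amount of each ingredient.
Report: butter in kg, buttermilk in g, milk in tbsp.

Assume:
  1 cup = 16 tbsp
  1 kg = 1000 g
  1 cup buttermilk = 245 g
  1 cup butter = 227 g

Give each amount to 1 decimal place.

Scaling factor: 30/20 = 3/2 = 1.5.
butter: 1 cup × 3/2 × 227 g/cup ÷ 1000 g/kg ≈ 0.3 kg
buttermilk: (3 cup + 10 tbsp = 3.625 cup) × 3/2 × 245 g/cup ≈ 1332.2 g
milk: 8 tbsp × 3/2 = 12.0 tbsp

butter: 0.3 kg; buttermilk: 1332.2 g; milk: 12.0 tbsp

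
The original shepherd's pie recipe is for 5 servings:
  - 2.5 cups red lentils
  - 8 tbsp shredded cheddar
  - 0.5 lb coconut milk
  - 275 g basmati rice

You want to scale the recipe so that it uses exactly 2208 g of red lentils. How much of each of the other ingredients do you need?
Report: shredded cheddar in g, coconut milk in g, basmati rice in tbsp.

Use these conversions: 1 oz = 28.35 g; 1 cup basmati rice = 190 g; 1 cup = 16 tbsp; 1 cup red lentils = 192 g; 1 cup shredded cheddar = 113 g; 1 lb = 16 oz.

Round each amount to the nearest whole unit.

The original recipe has 480 g of red lentils, so the scaling factor is 2208 ÷ 480 = 23/5 = 4.6.
shredded cheddar: 8 tbsp × 23/5 ÷ 16 tbsp/cup × 113 g/cup ≈ 260 g
coconut milk: 0.5 lb × 23/5 × 16 oz/lb × 28.35 g/oz ≈ 1043 g
basmati rice: 275 g × 23/5 ÷ 190 g/cup × 16 tbsp/cup ≈ 107 tbsp

shredded cheddar: 260 g; coconut milk: 1043 g; basmati rice: 107 tbsp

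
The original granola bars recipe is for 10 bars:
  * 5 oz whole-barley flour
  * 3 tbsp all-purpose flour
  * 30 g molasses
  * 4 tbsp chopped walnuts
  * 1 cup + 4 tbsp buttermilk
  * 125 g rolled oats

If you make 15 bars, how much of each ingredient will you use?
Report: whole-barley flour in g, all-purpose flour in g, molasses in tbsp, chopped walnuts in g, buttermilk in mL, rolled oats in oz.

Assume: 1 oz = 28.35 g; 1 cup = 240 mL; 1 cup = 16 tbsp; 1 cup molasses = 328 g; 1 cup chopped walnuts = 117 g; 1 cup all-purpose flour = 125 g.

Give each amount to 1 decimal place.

whole-barley flour: 212.6 g; all-purpose flour: 35.2 g; molasses: 2.2 tbsp; chopped walnuts: 43.9 g; buttermilk: 450.0 mL; rolled oats: 6.6 oz

Scaling factor: 15/10 = 3/2 = 1.5.
whole-barley flour: 5 oz × 3/2 × 28.35 g/oz ≈ 212.6 g
all-purpose flour: 3 tbsp × 3/2 ÷ 16 tbsp/cup × 125 g/cup ≈ 35.2 g
molasses: 30 g × 3/2 ÷ 328 g/cup × 16 tbsp/cup ≈ 2.2 tbsp
chopped walnuts: 4 tbsp × 3/2 ÷ 16 tbsp/cup × 117 g/cup ≈ 43.9 g
buttermilk: (1 cup + 4 tbsp = 1.25 cup) × 3/2 × 240 mL/cup = 450.0 mL
rolled oats: 125 g × 3/2 ÷ 28.35 g/oz ≈ 6.6 oz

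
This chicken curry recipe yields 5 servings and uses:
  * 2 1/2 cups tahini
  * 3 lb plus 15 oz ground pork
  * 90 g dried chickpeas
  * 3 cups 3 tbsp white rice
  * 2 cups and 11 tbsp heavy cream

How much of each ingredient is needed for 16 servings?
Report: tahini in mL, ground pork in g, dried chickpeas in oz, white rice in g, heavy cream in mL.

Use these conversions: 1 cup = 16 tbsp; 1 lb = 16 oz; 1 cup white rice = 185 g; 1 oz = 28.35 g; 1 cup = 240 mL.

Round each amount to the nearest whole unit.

Scaling factor: 16/5 = 3.2.
tahini: 2.5 cup × 16/5 × 240 mL/cup = 1920 mL
ground pork: (3 lb + 15 oz = 3.9375 lb) × 16/5 × 16 oz/lb × 28.35 g/oz ≈ 5715 g
dried chickpeas: 90 g × 16/5 ÷ 28.35 g/oz ≈ 10 oz
white rice: (3 cup + 3 tbsp = 3.1875 cup) × 16/5 × 185 g/cup = 1887 g
heavy cream: (2 cup + 11 tbsp = 2.6875 cup) × 16/5 × 240 mL/cup = 2064 mL

tahini: 1920 mL; ground pork: 5715 g; dried chickpeas: 10 oz; white rice: 1887 g; heavy cream: 2064 mL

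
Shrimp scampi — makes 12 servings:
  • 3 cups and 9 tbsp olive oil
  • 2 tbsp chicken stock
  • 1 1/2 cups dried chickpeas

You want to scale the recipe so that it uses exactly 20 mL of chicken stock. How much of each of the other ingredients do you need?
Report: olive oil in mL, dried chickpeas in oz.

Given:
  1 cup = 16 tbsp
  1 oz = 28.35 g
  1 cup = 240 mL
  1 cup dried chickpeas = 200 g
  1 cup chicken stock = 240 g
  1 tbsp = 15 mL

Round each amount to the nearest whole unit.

The original recipe has 30 mL of chicken stock, so the scaling factor is 20 ÷ 30 = 2/3.
olive oil: (3 cup + 9 tbsp = 3.5625 cup) × 2/3 × 240 mL/cup = 570 mL
dried chickpeas: 1.5 cup × 2/3 × 200 g/cup ÷ 28.35 g/oz ≈ 7 oz

olive oil: 570 mL; dried chickpeas: 7 oz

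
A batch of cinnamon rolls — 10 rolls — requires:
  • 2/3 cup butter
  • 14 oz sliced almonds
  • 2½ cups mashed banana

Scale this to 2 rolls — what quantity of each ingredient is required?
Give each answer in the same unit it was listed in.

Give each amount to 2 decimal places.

Scaling factor: 2/10 = 1/5 = 0.2.
butter: 2/3 cup × 1/5 ≈ 0.13 cup
sliced almonds: 14 oz × 1/5 = 2.80 oz
mashed banana: 2.5 cup × 1/5 = 0.50 cup

butter: 0.13 cup; sliced almonds: 2.80 oz; mashed banana: 0.50 cup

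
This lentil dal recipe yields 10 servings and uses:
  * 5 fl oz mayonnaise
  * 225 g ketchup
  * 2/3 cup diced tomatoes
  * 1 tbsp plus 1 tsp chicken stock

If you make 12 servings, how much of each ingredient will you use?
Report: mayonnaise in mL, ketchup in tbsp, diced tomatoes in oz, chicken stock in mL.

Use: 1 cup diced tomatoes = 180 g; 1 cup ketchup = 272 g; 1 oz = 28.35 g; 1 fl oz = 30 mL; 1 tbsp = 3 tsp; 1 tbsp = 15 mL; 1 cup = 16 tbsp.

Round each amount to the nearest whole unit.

Scaling factor: 12/10 = 6/5 = 1.2.
mayonnaise: 5 fl oz × 6/5 × 30 mL/fl oz = 180 mL
ketchup: 225 g × 6/5 ÷ 272 g/cup × 16 tbsp/cup ≈ 16 tbsp
diced tomatoes: 2/3 cup × 6/5 × 180 g/cup ÷ 28.35 g/oz ≈ 5 oz
chicken stock: (1 tbsp + 1 tsp = 4/3 tbsp) × 6/5 × 15 mL/tbsp = 24 mL

mayonnaise: 180 mL; ketchup: 16 tbsp; diced tomatoes: 5 oz; chicken stock: 24 mL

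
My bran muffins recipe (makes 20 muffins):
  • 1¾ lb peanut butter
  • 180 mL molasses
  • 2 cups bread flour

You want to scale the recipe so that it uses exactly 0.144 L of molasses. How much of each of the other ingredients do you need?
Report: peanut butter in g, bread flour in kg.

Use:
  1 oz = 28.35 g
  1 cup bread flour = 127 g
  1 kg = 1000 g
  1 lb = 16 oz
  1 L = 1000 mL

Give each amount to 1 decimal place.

peanut butter: 635.0 g; bread flour: 0.2 kg

The original recipe has 0.18 L of molasses, so the scaling factor is 0.144 ÷ 0.18 = 4/5 = 0.8.
peanut butter: 1.75 lb × 4/5 × 16 oz/lb × 28.35 g/oz ≈ 635.0 g
bread flour: 2 cup × 4/5 × 127 g/cup ÷ 1000 g/kg ≈ 0.2 kg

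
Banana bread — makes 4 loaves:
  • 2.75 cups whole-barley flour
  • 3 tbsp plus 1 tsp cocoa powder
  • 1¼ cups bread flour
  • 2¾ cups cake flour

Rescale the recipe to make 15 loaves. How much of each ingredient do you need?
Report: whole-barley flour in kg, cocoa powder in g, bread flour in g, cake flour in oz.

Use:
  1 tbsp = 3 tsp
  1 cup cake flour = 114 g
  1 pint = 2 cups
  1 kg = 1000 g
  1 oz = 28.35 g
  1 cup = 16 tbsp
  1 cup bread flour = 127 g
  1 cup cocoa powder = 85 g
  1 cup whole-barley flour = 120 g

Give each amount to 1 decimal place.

Scaling factor: 15/4 = 3.75.
whole-barley flour: 2.75 cup × 15/4 × 120 g/cup ÷ 1000 g/kg ≈ 1.2 kg
cocoa powder: (3 tbsp + 1 tsp = 10/3 tbsp) × 15/4 ÷ 16 tbsp/cup × 85 g/cup ≈ 66.4 g
bread flour: 1.25 cup × 15/4 × 127 g/cup ≈ 595.3 g
cake flour: 2.75 cup × 15/4 × 114 g/cup ÷ 28.35 g/oz ≈ 41.5 oz

whole-barley flour: 1.2 kg; cocoa powder: 66.4 g; bread flour: 595.3 g; cake flour: 41.5 oz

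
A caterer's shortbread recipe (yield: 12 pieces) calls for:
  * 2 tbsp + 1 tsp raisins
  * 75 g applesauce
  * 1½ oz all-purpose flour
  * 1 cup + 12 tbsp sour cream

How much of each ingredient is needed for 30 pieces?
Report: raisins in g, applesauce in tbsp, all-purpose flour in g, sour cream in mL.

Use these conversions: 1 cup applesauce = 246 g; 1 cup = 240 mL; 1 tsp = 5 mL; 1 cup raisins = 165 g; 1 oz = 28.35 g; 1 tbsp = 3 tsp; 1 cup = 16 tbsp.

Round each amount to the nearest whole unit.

Scaling factor: 30/12 = 5/2 = 2.5.
raisins: (2 tbsp + 1 tsp = 7/3 tbsp) × 5/2 ÷ 16 tbsp/cup × 165 g/cup ≈ 60 g
applesauce: 75 g × 5/2 ÷ 246 g/cup × 16 tbsp/cup ≈ 12 tbsp
all-purpose flour: 1.5 oz × 5/2 × 28.35 g/oz ≈ 106 g
sour cream: (1 cup + 12 tbsp = 1.75 cup) × 5/2 × 240 mL/cup = 1050 mL

raisins: 60 g; applesauce: 12 tbsp; all-purpose flour: 106 g; sour cream: 1050 mL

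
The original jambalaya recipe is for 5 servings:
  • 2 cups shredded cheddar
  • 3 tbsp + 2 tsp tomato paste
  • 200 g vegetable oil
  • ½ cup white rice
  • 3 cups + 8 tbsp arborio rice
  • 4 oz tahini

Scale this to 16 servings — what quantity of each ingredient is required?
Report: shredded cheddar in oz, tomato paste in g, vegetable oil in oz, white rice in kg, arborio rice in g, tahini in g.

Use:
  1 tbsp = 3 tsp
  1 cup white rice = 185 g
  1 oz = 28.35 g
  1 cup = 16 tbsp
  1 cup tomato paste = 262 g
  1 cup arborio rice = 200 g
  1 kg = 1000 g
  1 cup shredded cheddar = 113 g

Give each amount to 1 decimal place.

Scaling factor: 16/5 = 3.2.
shredded cheddar: 2 cup × 16/5 × 113 g/cup ÷ 28.35 g/oz ≈ 25.5 oz
tomato paste: (3 tbsp + 2 tsp = 11/3 tbsp) × 16/5 ÷ 16 tbsp/cup × 262 g/cup ≈ 192.1 g
vegetable oil: 200 g × 16/5 ÷ 28.35 g/oz ≈ 22.6 oz
white rice: 0.5 cup × 16/5 × 185 g/cup ÷ 1000 g/kg ≈ 0.3 kg
arborio rice: (3 cup + 8 tbsp = 3.5 cup) × 16/5 × 200 g/cup = 2240.0 g
tahini: 4 oz × 16/5 × 28.35 g/oz ≈ 362.9 g

shredded cheddar: 25.5 oz; tomato paste: 192.1 g; vegetable oil: 22.6 oz; white rice: 0.3 kg; arborio rice: 2240.0 g; tahini: 362.9 g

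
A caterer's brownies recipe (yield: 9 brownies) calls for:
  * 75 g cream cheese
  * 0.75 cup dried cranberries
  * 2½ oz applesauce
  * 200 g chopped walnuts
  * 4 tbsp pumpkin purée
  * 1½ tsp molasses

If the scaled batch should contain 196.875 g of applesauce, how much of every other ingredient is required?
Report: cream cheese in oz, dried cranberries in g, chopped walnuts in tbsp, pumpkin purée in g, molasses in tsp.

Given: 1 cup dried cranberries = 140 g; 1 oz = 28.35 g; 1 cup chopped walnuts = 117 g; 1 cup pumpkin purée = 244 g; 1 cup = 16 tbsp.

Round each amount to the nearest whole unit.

The original recipe has 70.875 g of applesauce, so the scaling factor is 196.875 ÷ 70.875 = 25/9.
cream cheese: 75 g × 25/9 ÷ 28.35 g/oz ≈ 7 oz
dried cranberries: 0.75 cup × 25/9 × 140 g/cup ≈ 292 g
chopped walnuts: 200 g × 25/9 ÷ 117 g/cup × 16 tbsp/cup ≈ 76 tbsp
pumpkin purée: 4 tbsp × 25/9 ÷ 16 tbsp/cup × 244 g/cup ≈ 169 g
molasses: 1.5 tsp × 25/9 ≈ 4 tsp

cream cheese: 7 oz; dried cranberries: 292 g; chopped walnuts: 76 tbsp; pumpkin purée: 169 g; molasses: 4 tsp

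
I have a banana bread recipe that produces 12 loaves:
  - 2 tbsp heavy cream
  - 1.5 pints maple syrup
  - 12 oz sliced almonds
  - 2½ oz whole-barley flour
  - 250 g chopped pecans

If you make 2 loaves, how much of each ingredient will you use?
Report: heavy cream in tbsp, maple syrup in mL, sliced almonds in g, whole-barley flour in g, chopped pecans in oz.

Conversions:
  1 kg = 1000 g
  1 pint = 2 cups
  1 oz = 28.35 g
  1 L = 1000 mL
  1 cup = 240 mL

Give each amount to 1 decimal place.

heavy cream: 0.3 tbsp; maple syrup: 120.0 mL; sliced almonds: 56.7 g; whole-barley flour: 11.8 g; chopped pecans: 1.5 oz

Scaling factor: 2/12 = 1/6.
heavy cream: 2 tbsp × 1/6 ≈ 0.3 tbsp
maple syrup: 1.5 pint × 1/6 × 2 cup/pint × 240 mL/cup = 120.0 mL
sliced almonds: 12 oz × 1/6 × 28.35 g/oz = 56.7 g
whole-barley flour: 2.5 oz × 1/6 × 28.35 g/oz ≈ 11.8 g
chopped pecans: 250 g × 1/6 ÷ 28.35 g/oz ≈ 1.5 oz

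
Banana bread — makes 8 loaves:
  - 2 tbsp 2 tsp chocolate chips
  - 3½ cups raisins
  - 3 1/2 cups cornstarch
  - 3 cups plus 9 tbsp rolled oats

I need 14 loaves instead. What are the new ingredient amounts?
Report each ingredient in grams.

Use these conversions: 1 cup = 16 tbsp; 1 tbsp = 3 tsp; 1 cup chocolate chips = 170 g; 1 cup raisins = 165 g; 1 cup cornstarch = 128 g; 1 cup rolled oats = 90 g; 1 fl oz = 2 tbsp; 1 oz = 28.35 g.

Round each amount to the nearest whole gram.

Scaling factor: 14/8 = 7/4 = 1.75.
chocolate chips: (2 tbsp + 2 tsp = 8/3 tbsp) × 7/4 ÷ 16 tbsp/cup × 170 g/cup ≈ 50 g
raisins: 3.5 cup × 7/4 × 165 g/cup ≈ 1011 g
cornstarch: 3.5 cup × 7/4 × 128 g/cup = 784 g
rolled oats: (3 cup + 9 tbsp = 3.5625 cup) × 7/4 × 90 g/cup ≈ 561 g

chocolate chips: 50 g; raisins: 1011 g; cornstarch: 784 g; rolled oats: 561 g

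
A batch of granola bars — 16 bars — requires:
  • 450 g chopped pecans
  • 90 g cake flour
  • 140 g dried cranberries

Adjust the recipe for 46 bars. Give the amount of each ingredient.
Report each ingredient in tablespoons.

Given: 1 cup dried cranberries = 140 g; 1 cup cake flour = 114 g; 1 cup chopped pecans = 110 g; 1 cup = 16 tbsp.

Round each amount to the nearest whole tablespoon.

chopped pecans: 188 tbsp; cake flour: 36 tbsp; dried cranberries: 46 tbsp

Scaling factor: 46/16 = 23/8 = 2.875.
chopped pecans: 450 g × 23/8 ÷ 110 g/cup × 16 tbsp/cup ≈ 188 tbsp
cake flour: 90 g × 23/8 ÷ 114 g/cup × 16 tbsp/cup ≈ 36 tbsp
dried cranberries: 140 g × 23/8 ÷ 140 g/cup × 16 tbsp/cup = 46 tbsp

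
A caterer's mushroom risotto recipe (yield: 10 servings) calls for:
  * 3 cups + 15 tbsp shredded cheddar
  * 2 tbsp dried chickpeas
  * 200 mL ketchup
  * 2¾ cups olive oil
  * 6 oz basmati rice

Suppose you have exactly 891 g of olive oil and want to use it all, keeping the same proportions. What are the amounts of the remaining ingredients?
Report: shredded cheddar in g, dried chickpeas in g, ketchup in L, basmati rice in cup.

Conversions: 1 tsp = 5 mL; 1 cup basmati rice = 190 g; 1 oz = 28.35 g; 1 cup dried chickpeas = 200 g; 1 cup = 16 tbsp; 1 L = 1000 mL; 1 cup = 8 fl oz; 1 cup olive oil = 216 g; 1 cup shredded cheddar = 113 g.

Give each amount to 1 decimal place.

The original recipe has 594 g of olive oil, so the scaling factor is 891 ÷ 594 = 3/2 = 1.5.
shredded cheddar: (3 cup + 15 tbsp = 3.9375 cup) × 3/2 × 113 g/cup ≈ 667.4 g
dried chickpeas: 2 tbsp × 3/2 ÷ 16 tbsp/cup × 200 g/cup = 37.5 g
ketchup: 200 mL × 3/2 ÷ 1000 mL/L = 0.3 L
basmati rice: 6 oz × 3/2 × 28.35 g/oz ÷ 190 g/cup ≈ 1.3 cup

shredded cheddar: 667.4 g; dried chickpeas: 37.5 g; ketchup: 0.3 L; basmati rice: 1.3 cup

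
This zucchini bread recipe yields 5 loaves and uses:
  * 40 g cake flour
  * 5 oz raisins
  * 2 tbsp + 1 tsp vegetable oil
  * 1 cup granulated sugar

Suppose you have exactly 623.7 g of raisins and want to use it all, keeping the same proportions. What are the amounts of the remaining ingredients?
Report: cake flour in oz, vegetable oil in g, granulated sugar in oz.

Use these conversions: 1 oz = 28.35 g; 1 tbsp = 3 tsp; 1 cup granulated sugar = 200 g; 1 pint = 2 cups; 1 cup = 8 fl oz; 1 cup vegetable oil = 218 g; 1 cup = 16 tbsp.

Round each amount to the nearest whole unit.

The original recipe has 141.75 g of raisins, so the scaling factor is 623.7 ÷ 141.75 = 22/5 = 4.4.
cake flour: 40 g × 22/5 ÷ 28.35 g/oz ≈ 6 oz
vegetable oil: (2 tbsp + 1 tsp = 7/3 tbsp) × 22/5 ÷ 16 tbsp/cup × 218 g/cup ≈ 140 g
granulated sugar: 1 cup × 22/5 × 200 g/cup ÷ 28.35 g/oz ≈ 31 oz

cake flour: 6 oz; vegetable oil: 140 g; granulated sugar: 31 oz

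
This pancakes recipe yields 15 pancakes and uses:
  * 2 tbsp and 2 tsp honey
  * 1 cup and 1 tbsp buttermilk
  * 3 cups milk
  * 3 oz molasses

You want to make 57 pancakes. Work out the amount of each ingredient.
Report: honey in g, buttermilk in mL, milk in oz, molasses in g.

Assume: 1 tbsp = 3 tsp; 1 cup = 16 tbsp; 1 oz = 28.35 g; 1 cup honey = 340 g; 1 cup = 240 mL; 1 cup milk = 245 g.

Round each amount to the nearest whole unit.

honey: 215 g; buttermilk: 969 mL; milk: 99 oz; molasses: 323 g

Scaling factor: 57/15 = 19/5 = 3.8.
honey: (2 tbsp + 2 tsp = 8/3 tbsp) × 19/5 ÷ 16 tbsp/cup × 340 g/cup ≈ 215 g
buttermilk: (1 cup + 1 tbsp = 1.0625 cup) × 19/5 × 240 mL/cup = 969 mL
milk: 3 cup × 19/5 × 245 g/cup ÷ 28.35 g/oz ≈ 99 oz
molasses: 3 oz × 19/5 × 28.35 g/oz ≈ 323 g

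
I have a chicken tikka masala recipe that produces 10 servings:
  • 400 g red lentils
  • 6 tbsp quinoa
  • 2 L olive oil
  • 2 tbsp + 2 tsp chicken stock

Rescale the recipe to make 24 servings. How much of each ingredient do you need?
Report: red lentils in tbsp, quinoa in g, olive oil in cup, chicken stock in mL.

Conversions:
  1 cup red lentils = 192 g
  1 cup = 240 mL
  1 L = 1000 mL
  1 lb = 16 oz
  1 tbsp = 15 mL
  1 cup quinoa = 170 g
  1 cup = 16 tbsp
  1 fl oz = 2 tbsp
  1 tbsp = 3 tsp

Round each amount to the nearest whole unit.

Scaling factor: 24/10 = 12/5 = 2.4.
red lentils: 400 g × 12/5 ÷ 192 g/cup × 16 tbsp/cup = 80 tbsp
quinoa: 6 tbsp × 12/5 ÷ 16 tbsp/cup × 170 g/cup = 153 g
olive oil: 2 L × 12/5 × 1000 mL/L ÷ 240 mL/cup = 20 cup
chicken stock: (2 tbsp + 2 tsp = 8/3 tbsp) × 12/5 × 15 mL/tbsp = 96 mL

red lentils: 80 tbsp; quinoa: 153 g; olive oil: 20 cup; chicken stock: 96 mL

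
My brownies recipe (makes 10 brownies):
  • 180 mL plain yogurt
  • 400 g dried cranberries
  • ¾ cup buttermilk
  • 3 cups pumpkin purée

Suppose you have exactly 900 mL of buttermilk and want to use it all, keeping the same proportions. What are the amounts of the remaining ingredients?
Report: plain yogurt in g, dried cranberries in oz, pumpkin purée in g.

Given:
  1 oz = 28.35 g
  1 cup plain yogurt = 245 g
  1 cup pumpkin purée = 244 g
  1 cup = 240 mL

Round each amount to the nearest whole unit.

plain yogurt: 919 g; dried cranberries: 71 oz; pumpkin purée: 3660 g

The original recipe has 180 mL of buttermilk, so the scaling factor is 900 ÷ 180 = 5.
plain yogurt: 180 mL × 5 ÷ 240 mL/cup × 245 g/cup ≈ 919 g
dried cranberries: 400 g × 5 ÷ 28.35 g/oz ≈ 71 oz
pumpkin purée: 3 cup × 5 × 244 g/cup = 3660 g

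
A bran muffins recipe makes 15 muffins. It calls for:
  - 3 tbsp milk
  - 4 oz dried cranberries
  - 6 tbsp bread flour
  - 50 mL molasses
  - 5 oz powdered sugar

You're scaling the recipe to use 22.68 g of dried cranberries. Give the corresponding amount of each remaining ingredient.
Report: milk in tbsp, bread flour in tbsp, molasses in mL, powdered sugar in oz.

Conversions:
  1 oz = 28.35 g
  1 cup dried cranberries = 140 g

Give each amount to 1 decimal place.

milk: 0.6 tbsp; bread flour: 1.2 tbsp; molasses: 10.0 mL; powdered sugar: 1.0 oz

The original recipe has 113.4 g of dried cranberries, so the scaling factor is 22.68 ÷ 113.4 = 1/5 = 0.2.
milk: 3 tbsp × 1/5 = 0.6 tbsp
bread flour: 6 tbsp × 1/5 = 1.2 tbsp
molasses: 50 mL × 1/5 = 10.0 mL
powdered sugar: 5 oz × 1/5 = 1.0 oz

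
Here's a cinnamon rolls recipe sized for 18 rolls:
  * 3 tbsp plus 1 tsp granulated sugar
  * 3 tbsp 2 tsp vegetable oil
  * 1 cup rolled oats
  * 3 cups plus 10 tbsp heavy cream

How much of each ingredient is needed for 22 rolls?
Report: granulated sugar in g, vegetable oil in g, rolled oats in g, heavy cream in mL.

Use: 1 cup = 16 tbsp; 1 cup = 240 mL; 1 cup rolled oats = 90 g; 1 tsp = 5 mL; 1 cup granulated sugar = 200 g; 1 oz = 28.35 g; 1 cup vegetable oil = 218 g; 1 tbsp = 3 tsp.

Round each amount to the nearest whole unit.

Scaling factor: 22/18 = 11/9.
granulated sugar: (3 tbsp + 1 tsp = 10/3 tbsp) × 11/9 ÷ 16 tbsp/cup × 200 g/cup ≈ 51 g
vegetable oil: (3 tbsp + 2 tsp = 11/3 tbsp) × 11/9 ÷ 16 tbsp/cup × 218 g/cup ≈ 61 g
rolled oats: 1 cup × 11/9 × 90 g/cup = 110 g
heavy cream: (3 cup + 10 tbsp = 3.625 cup) × 11/9 × 240 mL/cup ≈ 1063 mL

granulated sugar: 51 g; vegetable oil: 61 g; rolled oats: 110 g; heavy cream: 1063 mL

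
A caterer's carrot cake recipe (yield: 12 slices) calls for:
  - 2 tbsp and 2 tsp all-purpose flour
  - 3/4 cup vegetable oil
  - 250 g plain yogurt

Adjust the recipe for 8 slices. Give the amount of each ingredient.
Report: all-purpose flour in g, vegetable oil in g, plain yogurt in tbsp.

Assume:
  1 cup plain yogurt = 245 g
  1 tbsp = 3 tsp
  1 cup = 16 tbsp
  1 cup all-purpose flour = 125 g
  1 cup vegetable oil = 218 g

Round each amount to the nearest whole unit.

Scaling factor: 8/12 = 2/3.
all-purpose flour: (2 tbsp + 2 tsp = 8/3 tbsp) × 2/3 ÷ 16 tbsp/cup × 125 g/cup ≈ 14 g
vegetable oil: 0.75 cup × 2/3 × 218 g/cup = 109 g
plain yogurt: 250 g × 2/3 ÷ 245 g/cup × 16 tbsp/cup ≈ 11 tbsp

all-purpose flour: 14 g; vegetable oil: 109 g; plain yogurt: 11 tbsp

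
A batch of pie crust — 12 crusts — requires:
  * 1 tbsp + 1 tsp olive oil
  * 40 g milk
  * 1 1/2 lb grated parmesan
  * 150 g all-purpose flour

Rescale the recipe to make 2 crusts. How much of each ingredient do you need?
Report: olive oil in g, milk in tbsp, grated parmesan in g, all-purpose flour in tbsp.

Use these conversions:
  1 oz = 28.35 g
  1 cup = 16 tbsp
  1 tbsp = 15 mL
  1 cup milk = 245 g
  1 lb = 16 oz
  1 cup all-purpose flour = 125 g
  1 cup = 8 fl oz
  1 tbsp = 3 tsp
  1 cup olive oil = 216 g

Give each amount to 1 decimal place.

olive oil: 3.0 g; milk: 0.4 tbsp; grated parmesan: 113.4 g; all-purpose flour: 3.2 tbsp

Scaling factor: 2/12 = 1/6.
olive oil: (1 tbsp + 1 tsp = 4/3 tbsp) × 1/6 ÷ 16 tbsp/cup × 216 g/cup = 3.0 g
milk: 40 g × 1/6 ÷ 245 g/cup × 16 tbsp/cup ≈ 0.4 tbsp
grated parmesan: 1.5 lb × 1/6 × 16 oz/lb × 28.35 g/oz = 113.4 g
all-purpose flour: 150 g × 1/6 ÷ 125 g/cup × 16 tbsp/cup = 3.2 tbsp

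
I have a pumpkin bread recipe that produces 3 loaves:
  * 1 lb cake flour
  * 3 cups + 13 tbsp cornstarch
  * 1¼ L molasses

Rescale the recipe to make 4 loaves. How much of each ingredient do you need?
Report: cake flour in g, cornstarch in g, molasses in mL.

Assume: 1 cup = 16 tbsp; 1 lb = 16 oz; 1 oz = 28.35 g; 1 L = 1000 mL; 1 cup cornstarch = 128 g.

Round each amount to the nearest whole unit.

cake flour: 605 g; cornstarch: 651 g; molasses: 1667 mL

Scaling factor: 4/3.
cake flour: 1 lb × 4/3 × 16 oz/lb × 28.35 g/oz ≈ 605 g
cornstarch: (3 cup + 13 tbsp = 3.8125 cup) × 4/3 × 128 g/cup ≈ 651 g
molasses: 1.25 L × 4/3 × 1000 mL/L ≈ 1667 mL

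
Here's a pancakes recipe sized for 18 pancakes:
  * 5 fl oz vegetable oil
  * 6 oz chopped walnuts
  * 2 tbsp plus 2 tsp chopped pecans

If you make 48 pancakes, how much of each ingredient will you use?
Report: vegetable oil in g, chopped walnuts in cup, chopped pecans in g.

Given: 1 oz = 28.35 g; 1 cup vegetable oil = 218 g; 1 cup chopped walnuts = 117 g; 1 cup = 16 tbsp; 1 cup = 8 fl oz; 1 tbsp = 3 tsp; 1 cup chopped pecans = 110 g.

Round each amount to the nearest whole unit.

vegetable oil: 363 g; chopped walnuts: 4 cup; chopped pecans: 49 g

Scaling factor: 48/18 = 8/3.
vegetable oil: 5 fl oz × 8/3 ÷ 8 fl oz/cup × 218 g/cup ≈ 363 g
chopped walnuts: 6 oz × 8/3 × 28.35 g/oz ÷ 117 g/cup ≈ 4 cup
chopped pecans: (2 tbsp + 2 tsp = 8/3 tbsp) × 8/3 ÷ 16 tbsp/cup × 110 g/cup ≈ 49 g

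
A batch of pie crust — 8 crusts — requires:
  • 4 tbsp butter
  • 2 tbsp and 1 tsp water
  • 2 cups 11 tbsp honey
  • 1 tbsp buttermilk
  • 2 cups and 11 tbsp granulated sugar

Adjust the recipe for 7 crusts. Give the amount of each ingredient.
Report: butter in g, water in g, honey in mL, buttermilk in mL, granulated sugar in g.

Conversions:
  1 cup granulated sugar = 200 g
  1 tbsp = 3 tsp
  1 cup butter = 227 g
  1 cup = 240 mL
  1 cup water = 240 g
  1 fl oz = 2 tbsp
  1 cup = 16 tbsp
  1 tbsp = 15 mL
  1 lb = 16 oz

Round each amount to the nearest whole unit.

butter: 50 g; water: 31 g; honey: 564 mL; buttermilk: 13 mL; granulated sugar: 470 g

Scaling factor: 7/8 = 0.875.
butter: 4 tbsp × 7/8 ÷ 16 tbsp/cup × 227 g/cup ≈ 50 g
water: (2 tbsp + 1 tsp = 7/3 tbsp) × 7/8 ÷ 16 tbsp/cup × 240 g/cup ≈ 31 g
honey: (2 cup + 11 tbsp = 2.6875 cup) × 7/8 × 240 mL/cup ≈ 564 mL
buttermilk: 1 tbsp × 7/8 × 15 mL/tbsp ≈ 13 mL
granulated sugar: (2 cup + 11 tbsp = 2.6875 cup) × 7/8 × 200 g/cup ≈ 470 g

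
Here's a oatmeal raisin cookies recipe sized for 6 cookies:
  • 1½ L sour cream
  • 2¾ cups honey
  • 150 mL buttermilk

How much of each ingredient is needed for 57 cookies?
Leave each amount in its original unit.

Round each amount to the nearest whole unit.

sour cream: 14 L; honey: 26 cup; buttermilk: 1425 mL

Scaling factor: 57/6 = 19/2 = 9.5.
sour cream: 1.5 L × 19/2 ≈ 14 L
honey: 2.75 cup × 19/2 ≈ 26 cup
buttermilk: 150 mL × 19/2 = 1425 mL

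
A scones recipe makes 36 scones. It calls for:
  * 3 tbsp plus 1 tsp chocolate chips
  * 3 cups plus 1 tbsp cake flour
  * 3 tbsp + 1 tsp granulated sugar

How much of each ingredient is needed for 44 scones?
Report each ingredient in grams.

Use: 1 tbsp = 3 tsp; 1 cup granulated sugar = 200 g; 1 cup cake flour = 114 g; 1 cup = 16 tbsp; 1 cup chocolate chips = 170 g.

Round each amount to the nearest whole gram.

Scaling factor: 44/36 = 11/9.
chocolate chips: (3 tbsp + 1 tsp = 10/3 tbsp) × 11/9 ÷ 16 tbsp/cup × 170 g/cup ≈ 43 g
cake flour: (3 cup + 1 tbsp = 3.0625 cup) × 11/9 × 114 g/cup ≈ 427 g
granulated sugar: (3 tbsp + 1 tsp = 10/3 tbsp) × 11/9 ÷ 16 tbsp/cup × 200 g/cup ≈ 51 g

chocolate chips: 43 g; cake flour: 427 g; granulated sugar: 51 g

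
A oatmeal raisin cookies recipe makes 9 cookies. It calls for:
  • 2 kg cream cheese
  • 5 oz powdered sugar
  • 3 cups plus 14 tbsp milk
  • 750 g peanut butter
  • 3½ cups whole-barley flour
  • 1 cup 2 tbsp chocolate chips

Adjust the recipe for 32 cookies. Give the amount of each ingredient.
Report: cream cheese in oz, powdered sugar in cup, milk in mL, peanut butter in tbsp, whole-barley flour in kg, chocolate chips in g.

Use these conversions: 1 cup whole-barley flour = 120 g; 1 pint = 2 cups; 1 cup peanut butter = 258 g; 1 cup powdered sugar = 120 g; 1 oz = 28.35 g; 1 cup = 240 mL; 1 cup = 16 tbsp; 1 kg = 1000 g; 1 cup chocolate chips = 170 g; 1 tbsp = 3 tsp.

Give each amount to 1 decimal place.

Scaling factor: 32/9.
cream cheese: 2 kg × 32/9 × 1000 g/kg ÷ 28.35 g/oz ≈ 250.8 oz
powdered sugar: 5 oz × 32/9 × 28.35 g/oz ÷ 120 g/cup = 4.2 cup
milk: (3 cup + 14 tbsp = 3.875 cup) × 32/9 × 240 mL/cup ≈ 3306.7 mL
peanut butter: 750 g × 32/9 ÷ 258 g/cup × 16 tbsp/cup ≈ 165.4 tbsp
whole-barley flour: 3.5 cup × 32/9 × 120 g/cup ÷ 1000 g/kg ≈ 1.5 kg
chocolate chips: (1 cup + 2 tbsp = 1.125 cup) × 32/9 × 170 g/cup = 680.0 g

cream cheese: 250.8 oz; powdered sugar: 4.2 cup; milk: 3306.7 mL; peanut butter: 165.4 tbsp; whole-barley flour: 1.5 kg; chocolate chips: 680.0 g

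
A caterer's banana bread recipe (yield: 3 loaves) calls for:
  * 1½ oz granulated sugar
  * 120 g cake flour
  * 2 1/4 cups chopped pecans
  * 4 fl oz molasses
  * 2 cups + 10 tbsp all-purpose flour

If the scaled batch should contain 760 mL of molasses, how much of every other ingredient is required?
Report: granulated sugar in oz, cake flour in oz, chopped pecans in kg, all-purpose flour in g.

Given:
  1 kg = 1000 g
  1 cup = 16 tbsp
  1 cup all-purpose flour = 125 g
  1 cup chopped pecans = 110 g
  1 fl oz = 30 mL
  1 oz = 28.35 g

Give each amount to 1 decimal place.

The original recipe has 120 mL of molasses, so the scaling factor is 760 ÷ 120 = 19/3.
granulated sugar: 1.5 oz × 19/3 = 9.5 oz
cake flour: 120 g × 19/3 ÷ 28.35 g/oz ≈ 26.8 oz
chopped pecans: 2.25 cup × 19/3 × 110 g/cup ÷ 1000 g/kg ≈ 1.6 kg
all-purpose flour: (2 cup + 10 tbsp = 2.625 cup) × 19/3 × 125 g/cup ≈ 2078.1 g

granulated sugar: 9.5 oz; cake flour: 26.8 oz; chopped pecans: 1.6 kg; all-purpose flour: 2078.1 g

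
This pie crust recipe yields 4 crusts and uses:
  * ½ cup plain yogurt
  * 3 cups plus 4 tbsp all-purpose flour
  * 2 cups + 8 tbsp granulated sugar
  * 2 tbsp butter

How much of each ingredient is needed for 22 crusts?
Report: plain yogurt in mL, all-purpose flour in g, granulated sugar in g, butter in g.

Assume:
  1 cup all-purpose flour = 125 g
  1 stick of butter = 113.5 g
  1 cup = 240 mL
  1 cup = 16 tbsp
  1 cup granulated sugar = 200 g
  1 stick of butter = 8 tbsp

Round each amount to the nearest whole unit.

Scaling factor: 22/4 = 11/2 = 5.5.
plain yogurt: 0.5 cup × 11/2 × 240 mL/cup = 660 mL
all-purpose flour: (3 cup + 4 tbsp = 3.25 cup) × 11/2 × 125 g/cup ≈ 2234 g
granulated sugar: (2 cup + 8 tbsp = 2.5 cup) × 11/2 × 200 g/cup = 2750 g
butter: 2 tbsp × 11/2 ÷ 8 tbsp/stick × 113.5 g/stick ≈ 156 g

plain yogurt: 660 mL; all-purpose flour: 2234 g; granulated sugar: 2750 g; butter: 156 g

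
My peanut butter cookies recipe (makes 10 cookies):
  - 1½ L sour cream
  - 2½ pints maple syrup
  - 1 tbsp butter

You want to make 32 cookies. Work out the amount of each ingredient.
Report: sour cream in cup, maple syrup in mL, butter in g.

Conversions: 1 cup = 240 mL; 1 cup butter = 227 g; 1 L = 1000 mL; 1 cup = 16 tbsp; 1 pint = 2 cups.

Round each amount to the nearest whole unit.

sour cream: 20 cup; maple syrup: 3840 mL; butter: 45 g

Scaling factor: 32/10 = 16/5 = 3.2.
sour cream: 1.5 L × 16/5 × 1000 mL/L ÷ 240 mL/cup = 20 cup
maple syrup: 2.5 pint × 16/5 × 2 cup/pint × 240 mL/cup = 3840 mL
butter: 1 tbsp × 16/5 ÷ 16 tbsp/cup × 227 g/cup ≈ 45 g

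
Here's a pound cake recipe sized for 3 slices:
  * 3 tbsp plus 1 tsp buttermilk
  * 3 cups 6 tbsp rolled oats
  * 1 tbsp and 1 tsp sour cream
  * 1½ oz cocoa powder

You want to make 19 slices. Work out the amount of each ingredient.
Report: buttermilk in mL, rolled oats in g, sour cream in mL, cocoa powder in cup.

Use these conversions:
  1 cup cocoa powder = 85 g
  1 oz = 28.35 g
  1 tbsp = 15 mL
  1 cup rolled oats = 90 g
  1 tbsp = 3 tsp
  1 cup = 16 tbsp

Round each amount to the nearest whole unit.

buttermilk: 317 mL; rolled oats: 1924 g; sour cream: 127 mL; cocoa powder: 3 cup

Scaling factor: 19/3.
buttermilk: (3 tbsp + 1 tsp = 10/3 tbsp) × 19/3 × 15 mL/tbsp ≈ 317 mL
rolled oats: (3 cup + 6 tbsp = 3.375 cup) × 19/3 × 90 g/cup ≈ 1924 g
sour cream: (1 tbsp + 1 tsp = 4/3 tbsp) × 19/3 × 15 mL/tbsp ≈ 127 mL
cocoa powder: 1.5 oz × 19/3 × 28.35 g/oz ÷ 85 g/cup ≈ 3 cup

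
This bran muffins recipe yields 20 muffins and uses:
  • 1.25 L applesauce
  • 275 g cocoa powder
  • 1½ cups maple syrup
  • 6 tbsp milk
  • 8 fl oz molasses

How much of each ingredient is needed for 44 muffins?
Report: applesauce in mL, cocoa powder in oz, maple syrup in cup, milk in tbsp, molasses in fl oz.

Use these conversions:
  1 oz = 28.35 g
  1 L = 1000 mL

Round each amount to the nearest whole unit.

Scaling factor: 44/20 = 11/5 = 2.2.
applesauce: 1.25 L × 11/5 × 1000 mL/L = 2750 mL
cocoa powder: 275 g × 11/5 ÷ 28.35 g/oz ≈ 21 oz
maple syrup: 1.5 cup × 11/5 ≈ 3 cup
milk: 6 tbsp × 11/5 ≈ 13 tbsp
molasses: 8 fl oz × 11/5 ≈ 18 fl oz

applesauce: 2750 mL; cocoa powder: 21 oz; maple syrup: 3 cup; milk: 13 tbsp; molasses: 18 fl oz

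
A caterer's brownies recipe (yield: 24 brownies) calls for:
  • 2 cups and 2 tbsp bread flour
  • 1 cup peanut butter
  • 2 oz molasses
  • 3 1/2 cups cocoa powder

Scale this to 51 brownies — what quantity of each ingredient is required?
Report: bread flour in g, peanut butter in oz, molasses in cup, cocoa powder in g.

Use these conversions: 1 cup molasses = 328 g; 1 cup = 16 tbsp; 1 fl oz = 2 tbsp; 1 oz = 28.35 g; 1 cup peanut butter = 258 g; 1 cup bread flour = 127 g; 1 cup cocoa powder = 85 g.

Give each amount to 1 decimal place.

Scaling factor: 51/24 = 17/8 = 2.125.
bread flour: (2 cup + 2 tbsp = 2.125 cup) × 17/8 × 127 g/cup ≈ 573.5 g
peanut butter: 1 cup × 17/8 × 258 g/cup ÷ 28.35 g/oz ≈ 19.3 oz
molasses: 2 oz × 17/8 × 28.35 g/oz ÷ 328 g/cup ≈ 0.4 cup
cocoa powder: 3.5 cup × 17/8 × 85 g/cup ≈ 632.2 g

bread flour: 573.5 g; peanut butter: 19.3 oz; molasses: 0.4 cup; cocoa powder: 632.2 g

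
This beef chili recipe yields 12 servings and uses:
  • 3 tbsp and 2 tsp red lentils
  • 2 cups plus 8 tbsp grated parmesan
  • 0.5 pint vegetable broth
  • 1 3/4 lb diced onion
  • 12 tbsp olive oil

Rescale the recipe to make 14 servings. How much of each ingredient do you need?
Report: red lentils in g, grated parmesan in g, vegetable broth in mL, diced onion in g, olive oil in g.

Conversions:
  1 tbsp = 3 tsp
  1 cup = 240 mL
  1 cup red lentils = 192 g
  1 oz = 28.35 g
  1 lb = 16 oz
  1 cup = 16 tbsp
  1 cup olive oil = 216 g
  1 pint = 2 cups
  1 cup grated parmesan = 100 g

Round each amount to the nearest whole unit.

red lentils: 51 g; grated parmesan: 292 g; vegetable broth: 280 mL; diced onion: 926 g; olive oil: 189 g

Scaling factor: 14/12 = 7/6.
red lentils: (3 tbsp + 2 tsp = 11/3 tbsp) × 7/6 ÷ 16 tbsp/cup × 192 g/cup ≈ 51 g
grated parmesan: (2 cup + 8 tbsp = 2.5 cup) × 7/6 × 100 g/cup ≈ 292 g
vegetable broth: 0.5 pint × 7/6 × 2 cup/pint × 240 mL/cup = 280 mL
diced onion: 1.75 lb × 7/6 × 16 oz/lb × 28.35 g/oz ≈ 926 g
olive oil: 12 tbsp × 7/6 ÷ 16 tbsp/cup × 216 g/cup = 189 g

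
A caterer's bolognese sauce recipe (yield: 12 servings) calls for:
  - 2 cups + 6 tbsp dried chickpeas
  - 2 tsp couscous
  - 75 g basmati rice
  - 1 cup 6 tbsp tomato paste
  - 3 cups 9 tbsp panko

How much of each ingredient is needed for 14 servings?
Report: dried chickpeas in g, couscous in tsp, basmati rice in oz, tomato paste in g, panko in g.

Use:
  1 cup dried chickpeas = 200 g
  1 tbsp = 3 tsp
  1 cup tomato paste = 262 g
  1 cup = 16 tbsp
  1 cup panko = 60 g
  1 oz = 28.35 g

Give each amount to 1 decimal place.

Scaling factor: 14/12 = 7/6.
dried chickpeas: (2 cup + 6 tbsp = 2.375 cup) × 7/6 × 200 g/cup ≈ 554.2 g
couscous: 2 tsp × 7/6 ≈ 2.3 tsp
basmati rice: 75 g × 7/6 ÷ 28.35 g/oz ≈ 3.1 oz
tomato paste: (1 cup + 6 tbsp = 1.375 cup) × 7/6 × 262 g/cup ≈ 420.3 g
panko: (3 cup + 9 tbsp = 3.5625 cup) × 7/6 × 60 g/cup ≈ 249.4 g

dried chickpeas: 554.2 g; couscous: 2.3 tsp; basmati rice: 3.1 oz; tomato paste: 420.3 g; panko: 249.4 g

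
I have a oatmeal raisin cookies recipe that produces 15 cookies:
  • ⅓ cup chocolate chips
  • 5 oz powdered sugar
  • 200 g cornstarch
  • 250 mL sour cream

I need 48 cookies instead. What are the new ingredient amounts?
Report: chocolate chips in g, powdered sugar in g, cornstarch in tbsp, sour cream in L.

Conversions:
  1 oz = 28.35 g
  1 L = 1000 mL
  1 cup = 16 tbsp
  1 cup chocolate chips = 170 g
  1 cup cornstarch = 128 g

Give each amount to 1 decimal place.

Scaling factor: 48/15 = 16/5 = 3.2.
chocolate chips: 1/3 cup × 16/5 × 170 g/cup ≈ 181.3 g
powdered sugar: 5 oz × 16/5 × 28.35 g/oz = 453.6 g
cornstarch: 200 g × 16/5 ÷ 128 g/cup × 16 tbsp/cup = 80.0 tbsp
sour cream: 250 mL × 16/5 ÷ 1000 mL/L = 0.8 L

chocolate chips: 181.3 g; powdered sugar: 453.6 g; cornstarch: 80.0 tbsp; sour cream: 0.8 L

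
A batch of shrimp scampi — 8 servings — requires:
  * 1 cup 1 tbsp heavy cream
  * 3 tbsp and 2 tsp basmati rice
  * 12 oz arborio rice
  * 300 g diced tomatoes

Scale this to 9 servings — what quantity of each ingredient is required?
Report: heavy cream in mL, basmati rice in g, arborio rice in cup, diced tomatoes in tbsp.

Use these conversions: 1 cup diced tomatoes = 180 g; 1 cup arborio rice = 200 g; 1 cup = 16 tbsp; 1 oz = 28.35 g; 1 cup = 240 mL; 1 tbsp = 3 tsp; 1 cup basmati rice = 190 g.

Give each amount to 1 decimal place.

Scaling factor: 9/8 = 1.125.
heavy cream: (1 cup + 1 tbsp = 1.0625 cup) × 9/8 × 240 mL/cup ≈ 286.9 mL
basmati rice: (3 tbsp + 2 tsp = 11/3 tbsp) × 9/8 ÷ 16 tbsp/cup × 190 g/cup ≈ 49.0 g
arborio rice: 12 oz × 9/8 × 28.35 g/oz ÷ 200 g/cup ≈ 1.9 cup
diced tomatoes: 300 g × 9/8 ÷ 180 g/cup × 16 tbsp/cup = 30.0 tbsp

heavy cream: 286.9 mL; basmati rice: 49.0 g; arborio rice: 1.9 cup; diced tomatoes: 30.0 tbsp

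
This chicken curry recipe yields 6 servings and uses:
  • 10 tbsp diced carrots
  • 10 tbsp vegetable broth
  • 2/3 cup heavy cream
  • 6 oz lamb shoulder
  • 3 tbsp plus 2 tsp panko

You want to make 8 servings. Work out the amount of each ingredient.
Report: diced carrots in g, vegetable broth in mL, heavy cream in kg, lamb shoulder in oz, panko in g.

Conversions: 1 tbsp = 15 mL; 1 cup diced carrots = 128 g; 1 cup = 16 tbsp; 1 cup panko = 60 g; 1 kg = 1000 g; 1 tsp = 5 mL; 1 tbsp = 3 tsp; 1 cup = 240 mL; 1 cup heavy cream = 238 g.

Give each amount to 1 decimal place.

diced carrots: 106.7 g; vegetable broth: 200.0 mL; heavy cream: 0.2 kg; lamb shoulder: 8.0 oz; panko: 18.3 g

Scaling factor: 8/6 = 4/3.
diced carrots: 10 tbsp × 4/3 ÷ 16 tbsp/cup × 128 g/cup ≈ 106.7 g
vegetable broth: 10 tbsp × 4/3 × 15 mL/tbsp = 200.0 mL
heavy cream: 2/3 cup × 4/3 × 238 g/cup ÷ 1000 g/kg ≈ 0.2 kg
lamb shoulder: 6 oz × 4/3 = 8.0 oz
panko: (3 tbsp + 2 tsp = 11/3 tbsp) × 4/3 ÷ 16 tbsp/cup × 60 g/cup ≈ 18.3 g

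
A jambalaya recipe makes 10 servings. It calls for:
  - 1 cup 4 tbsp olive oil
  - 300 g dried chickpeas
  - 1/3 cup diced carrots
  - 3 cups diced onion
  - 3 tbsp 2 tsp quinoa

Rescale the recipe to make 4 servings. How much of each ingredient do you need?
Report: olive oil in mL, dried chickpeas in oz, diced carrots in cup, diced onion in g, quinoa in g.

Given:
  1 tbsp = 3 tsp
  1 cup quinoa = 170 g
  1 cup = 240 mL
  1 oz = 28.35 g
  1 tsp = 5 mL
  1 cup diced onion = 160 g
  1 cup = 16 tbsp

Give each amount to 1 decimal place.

Scaling factor: 4/10 = 2/5 = 0.4.
olive oil: (1 cup + 4 tbsp = 1.25 cup) × 2/5 × 240 mL/cup = 120.0 mL
dried chickpeas: 300 g × 2/5 ÷ 28.35 g/oz ≈ 4.2 oz
diced carrots: 1/3 cup × 2/5 ≈ 0.1 cup
diced onion: 3 cup × 2/5 × 160 g/cup = 192.0 g
quinoa: (3 tbsp + 2 tsp = 11/3 tbsp) × 2/5 ÷ 16 tbsp/cup × 170 g/cup ≈ 15.6 g

olive oil: 120.0 mL; dried chickpeas: 4.2 oz; diced carrots: 0.1 cup; diced onion: 192.0 g; quinoa: 15.6 g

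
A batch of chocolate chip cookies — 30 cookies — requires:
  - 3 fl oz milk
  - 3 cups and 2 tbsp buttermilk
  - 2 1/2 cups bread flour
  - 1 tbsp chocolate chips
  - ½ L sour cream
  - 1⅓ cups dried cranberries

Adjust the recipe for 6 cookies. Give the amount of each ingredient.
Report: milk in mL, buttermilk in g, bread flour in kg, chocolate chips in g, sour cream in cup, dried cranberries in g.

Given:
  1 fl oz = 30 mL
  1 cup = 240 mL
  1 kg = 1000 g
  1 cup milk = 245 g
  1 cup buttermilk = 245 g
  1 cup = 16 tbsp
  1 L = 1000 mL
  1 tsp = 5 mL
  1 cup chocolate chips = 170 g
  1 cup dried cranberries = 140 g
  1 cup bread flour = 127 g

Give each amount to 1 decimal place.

milk: 18.0 mL; buttermilk: 153.1 g; bread flour: 0.1 kg; chocolate chips: 2.1 g; sour cream: 0.4 cup; dried cranberries: 37.3 g

Scaling factor: 6/30 = 1/5 = 0.2.
milk: 3 fl oz × 1/5 × 30 mL/fl oz = 18.0 mL
buttermilk: (3 cup + 2 tbsp = 3.125 cup) × 1/5 × 245 g/cup ≈ 153.1 g
bread flour: 2.5 cup × 1/5 × 127 g/cup ÷ 1000 g/kg ≈ 0.1 kg
chocolate chips: 1 tbsp × 1/5 ÷ 16 tbsp/cup × 170 g/cup ≈ 2.1 g
sour cream: 0.5 L × 1/5 × 1000 mL/L ÷ 240 mL/cup ≈ 0.4 cup
dried cranberries: 4/3 cup × 1/5 × 140 g/cup ≈ 37.3 g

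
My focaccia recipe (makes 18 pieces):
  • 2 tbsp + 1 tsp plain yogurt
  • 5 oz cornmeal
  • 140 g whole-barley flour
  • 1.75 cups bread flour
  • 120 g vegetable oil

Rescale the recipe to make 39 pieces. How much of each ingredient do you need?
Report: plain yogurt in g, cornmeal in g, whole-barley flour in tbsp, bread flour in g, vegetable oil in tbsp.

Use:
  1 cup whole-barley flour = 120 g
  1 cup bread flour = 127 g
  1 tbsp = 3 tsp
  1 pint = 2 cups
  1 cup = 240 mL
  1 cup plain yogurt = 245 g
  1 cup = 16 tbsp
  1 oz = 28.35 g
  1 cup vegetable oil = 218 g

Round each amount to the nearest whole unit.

plain yogurt: 77 g; cornmeal: 307 g; whole-barley flour: 40 tbsp; bread flour: 482 g; vegetable oil: 19 tbsp

Scaling factor: 39/18 = 13/6.
plain yogurt: (2 tbsp + 1 tsp = 7/3 tbsp) × 13/6 ÷ 16 tbsp/cup × 245 g/cup ≈ 77 g
cornmeal: 5 oz × 13/6 × 28.35 g/oz ≈ 307 g
whole-barley flour: 140 g × 13/6 ÷ 120 g/cup × 16 tbsp/cup ≈ 40 tbsp
bread flour: 1.75 cup × 13/6 × 127 g/cup ≈ 482 g
vegetable oil: 120 g × 13/6 ÷ 218 g/cup × 16 tbsp/cup ≈ 19 tbsp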